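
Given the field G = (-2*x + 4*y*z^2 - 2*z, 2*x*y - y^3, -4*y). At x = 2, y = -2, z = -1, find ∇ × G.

(∇×G)₁ = ∂G₃/∂y − ∂G₂/∂z = -4
(∇×G)₂ = ∂G₁/∂z − ∂G₃/∂x = 8*y*z - 2
(∇×G)₃ = ∂G₂/∂x − ∂G₁/∂y = 2*y - 4*z^2
∇×G = (-4, 8*y*z - 2, 2*y - 4*z^2)
At (2, -2, -1): (-4, 14, -8).

(-4, 14, -8)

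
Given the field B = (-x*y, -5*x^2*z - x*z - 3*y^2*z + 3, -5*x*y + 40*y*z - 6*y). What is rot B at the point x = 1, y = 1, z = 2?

(78, 5, -21)

(∇×B)₁ = ∂B₃/∂y − ∂B₂/∂z = 5*x^2 - 4*x + 3*y^2 + 40*z - 6
(∇×B)₂ = ∂B₁/∂z − ∂B₃/∂x = 5*y
(∇×B)₃ = ∂B₂/∂x − ∂B₁/∂y = -10*x*z + x - z
∇×B = (5*x^2 - 4*x + 3*y^2 + 40*z - 6, 5*y, -10*x*z + x - z)
At (1, 1, 2): (78, 5, -21).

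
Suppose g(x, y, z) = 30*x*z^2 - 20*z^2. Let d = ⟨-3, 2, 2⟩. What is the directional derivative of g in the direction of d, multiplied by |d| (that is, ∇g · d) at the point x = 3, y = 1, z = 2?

200

∂g/∂x = 30*z^2
∂g/∂y = 0
∂g/∂z = 60*x*z - 40*z
∇g at (3, 1, 2) = (120, 0, 280)
∇g · d = (120)(-3) + (0)(2) + (280)(2) = 200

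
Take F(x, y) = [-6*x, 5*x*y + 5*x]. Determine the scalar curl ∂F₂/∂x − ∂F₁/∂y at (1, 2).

15

∂F₂/∂x = 5*y + 5
∂F₁/∂y = 0
Scalar curl = 5*y + 5
At (1, 2): 15.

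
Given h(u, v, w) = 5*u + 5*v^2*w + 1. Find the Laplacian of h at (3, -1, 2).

20

∂²h/∂u² = 0
∂²h/∂v² = 10*w
∂²h/∂w² = 0
∇²h = 10*w
At (3, -1, 2): 20.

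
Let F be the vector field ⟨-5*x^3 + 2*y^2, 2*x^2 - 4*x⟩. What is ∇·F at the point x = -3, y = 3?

-135

∂F₁/∂x = -15*x^2
∂F₂/∂y = 0
∇·F = -15*x^2
At (-3, 3): -135.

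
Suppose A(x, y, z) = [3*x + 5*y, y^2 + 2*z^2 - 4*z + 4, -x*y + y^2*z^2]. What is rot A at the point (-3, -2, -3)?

(-17, -2, -5)

(∇×A)₁ = ∂A₃/∂y − ∂A₂/∂z = -x + 2*y*z^2 - 4*z + 4
(∇×A)₂ = ∂A₁/∂z − ∂A₃/∂x = y
(∇×A)₃ = ∂A₂/∂x − ∂A₁/∂y = -5
∇×A = (-x + 2*y*z^2 - 4*z + 4, y, -5)
At (-3, -2, -3): (-17, -2, -5).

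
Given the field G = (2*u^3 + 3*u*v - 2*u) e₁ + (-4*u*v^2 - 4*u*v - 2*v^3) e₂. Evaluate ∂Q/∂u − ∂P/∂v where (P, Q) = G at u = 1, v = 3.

-51

∂G₂/∂u = -4*v^2 - 4*v
∂G₁/∂v = 3*u
Scalar curl = -3*u - 4*v^2 - 4*v
At (1, 3): -51.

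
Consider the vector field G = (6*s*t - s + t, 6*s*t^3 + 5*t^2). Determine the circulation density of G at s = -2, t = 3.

173

∂G₂/∂s = 6*t^3
∂G₁/∂t = 6*s + 1
Scalar curl = -6*s + 6*t^3 - 1
At (-2, 3): 173.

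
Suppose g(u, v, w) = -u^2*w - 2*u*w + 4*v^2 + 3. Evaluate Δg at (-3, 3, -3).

∂²g/∂u² = -2*w
∂²g/∂v² = 8
∂²g/∂w² = 0
∇²g = -2*w + 8
At (-3, 3, -3): 14.

14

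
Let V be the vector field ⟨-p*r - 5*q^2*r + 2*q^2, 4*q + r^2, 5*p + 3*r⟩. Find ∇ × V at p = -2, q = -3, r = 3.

(∇×V)₁ = ∂V₃/∂q − ∂V₂/∂r = -2*r
(∇×V)₂ = ∂V₁/∂r − ∂V₃/∂p = -p - 5*q^2 - 5
(∇×V)₃ = ∂V₂/∂p − ∂V₁/∂q = 10*q*r - 4*q
∇×V = (-2*r, -p - 5*q^2 - 5, 10*q*r - 4*q)
At (-2, -3, 3): (-6, -48, -78).

(-6, -48, -78)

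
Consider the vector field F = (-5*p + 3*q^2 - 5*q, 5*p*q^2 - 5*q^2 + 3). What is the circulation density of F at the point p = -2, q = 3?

32

∂F₂/∂p = 5*q^2
∂F₁/∂q = 6*q - 5
Scalar curl = 5*q^2 - 6*q + 5
At (-2, 3): 32.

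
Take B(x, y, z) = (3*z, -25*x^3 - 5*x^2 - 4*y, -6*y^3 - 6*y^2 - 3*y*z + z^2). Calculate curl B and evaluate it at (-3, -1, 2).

(-12, 3, -645)

(∇×B)₁ = ∂B₃/∂y − ∂B₂/∂z = -18*y^2 - 12*y - 3*z
(∇×B)₂ = ∂B₁/∂z − ∂B₃/∂x = 3
(∇×B)₃ = ∂B₂/∂x − ∂B₁/∂y = -75*x^2 - 10*x
∇×B = (-18*y^2 - 12*y - 3*z, 3, -75*x^2 - 10*x)
At (-3, -1, 2): (-12, 3, -645).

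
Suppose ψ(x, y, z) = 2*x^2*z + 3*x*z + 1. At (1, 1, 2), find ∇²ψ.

∂²ψ/∂x² = 4*z
∂²ψ/∂y² = 0
∂²ψ/∂z² = 0
∇²ψ = 4*z
At (1, 1, 2): 8.

8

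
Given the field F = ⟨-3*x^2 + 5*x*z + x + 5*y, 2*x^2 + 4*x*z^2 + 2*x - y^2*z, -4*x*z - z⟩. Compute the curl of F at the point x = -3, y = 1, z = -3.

(∇×F)₁ = ∂F₃/∂y − ∂F₂/∂z = -8*x*z + y^2
(∇×F)₂ = ∂F₁/∂z − ∂F₃/∂x = 5*x + 4*z
(∇×F)₃ = ∂F₂/∂x − ∂F₁/∂y = 4*x + 4*z^2 - 3
∇×F = (-8*x*z + y^2, 5*x + 4*z, 4*x + 4*z^2 - 3)
At (-3, 1, -3): (-71, -27, 21).

(-71, -27, 21)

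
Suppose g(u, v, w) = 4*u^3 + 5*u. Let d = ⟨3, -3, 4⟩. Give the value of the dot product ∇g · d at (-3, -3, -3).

∂g/∂u = 12*u^2 + 5
∂g/∂v = 0
∂g/∂w = 0
∇g at (-3, -3, -3) = (113, 0, 0)
∇g · d = (113)(3) + (0)(-3) + (0)(4) = 339

339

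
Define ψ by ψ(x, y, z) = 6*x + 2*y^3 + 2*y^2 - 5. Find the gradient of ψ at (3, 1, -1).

(6, 10, 0)

∂ψ/∂x = 6
∂ψ/∂y = 6*y^2 + 4*y
∂ψ/∂z = 0
∇ψ = (6, 6*y^2 + 4*y, 0)
At (3, 1, -1): (6, 10, 0).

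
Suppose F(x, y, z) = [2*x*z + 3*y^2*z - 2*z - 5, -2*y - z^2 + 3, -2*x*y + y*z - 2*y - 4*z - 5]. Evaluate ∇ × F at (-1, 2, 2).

(6, 12, -24)

(∇×F)₁ = ∂F₃/∂y − ∂F₂/∂z = -2*x + 3*z - 2
(∇×F)₂ = ∂F₁/∂z − ∂F₃/∂x = 2*x + 3*y^2 + 2*y - 2
(∇×F)₃ = ∂F₂/∂x − ∂F₁/∂y = -6*y*z
∇×F = (-2*x + 3*z - 2, 2*x + 3*y^2 + 2*y - 2, -6*y*z)
At (-1, 2, 2): (6, 12, -24).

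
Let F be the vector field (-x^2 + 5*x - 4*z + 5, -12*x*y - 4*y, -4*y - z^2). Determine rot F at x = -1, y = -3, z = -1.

(-4, -4, 36)

(∇×F)₁ = ∂F₃/∂y − ∂F₂/∂z = -4
(∇×F)₂ = ∂F₁/∂z − ∂F₃/∂x = -4
(∇×F)₃ = ∂F₂/∂x − ∂F₁/∂y = -12*y
∇×F = (-4, -4, -12*y)
At (-1, -3, -1): (-4, -4, 36).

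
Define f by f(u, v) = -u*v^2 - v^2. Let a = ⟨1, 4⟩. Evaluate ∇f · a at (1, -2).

∂f/∂u = -v^2
∂f/∂v = -2*u*v - 2*v
∇f at (1, -2) = (-4, 8)
∇f · a = (-4)(1) + (8)(4) = 28

28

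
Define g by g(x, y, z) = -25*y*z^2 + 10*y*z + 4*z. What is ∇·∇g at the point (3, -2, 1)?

100

∂²g/∂x² = 0
∂²g/∂y² = 0
∂²g/∂z² = -50*y
∇²g = -50*y
At (3, -2, 1): 100.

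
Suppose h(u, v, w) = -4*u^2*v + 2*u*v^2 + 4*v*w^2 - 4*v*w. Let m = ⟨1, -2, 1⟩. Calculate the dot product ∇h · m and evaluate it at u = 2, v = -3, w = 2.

∂h/∂u = -8*u*v + 2*v^2
∂h/∂v = -4*u^2 + 4*u*v + 4*w^2 - 4*w
∂h/∂w = 8*v*w - 4*v
∇h at (2, -3, 2) = (66, -32, -36)
∇h · m = (66)(1) + (-32)(-2) + (-36)(1) = 94

94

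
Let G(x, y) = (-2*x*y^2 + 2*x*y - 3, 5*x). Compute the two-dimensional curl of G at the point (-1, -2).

15

∂G₂/∂x = 5
∂G₁/∂y = -4*x*y + 2*x
Scalar curl = 4*x*y - 2*x + 5
At (-1, -2): 15.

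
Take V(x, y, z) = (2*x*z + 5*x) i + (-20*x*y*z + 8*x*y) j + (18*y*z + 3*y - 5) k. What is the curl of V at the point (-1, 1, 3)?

(∇×V)₁ = ∂V₃/∂y − ∂V₂/∂z = 20*x*y + 18*z + 3
(∇×V)₂ = ∂V₁/∂z − ∂V₃/∂x = 2*x
(∇×V)₃ = ∂V₂/∂x − ∂V₁/∂y = -20*y*z + 8*y
∇×V = (20*x*y + 18*z + 3, 2*x, -20*y*z + 8*y)
At (-1, 1, 3): (37, -2, -52).

(37, -2, -52)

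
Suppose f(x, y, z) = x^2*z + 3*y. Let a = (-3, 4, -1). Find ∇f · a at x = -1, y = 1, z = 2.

23

∂f/∂x = 2*x*z
∂f/∂y = 3
∂f/∂z = x^2
∇f at (-1, 1, 2) = (-4, 3, 1)
∇f · a = (-4)(-3) + (3)(4) + (1)(-1) = 23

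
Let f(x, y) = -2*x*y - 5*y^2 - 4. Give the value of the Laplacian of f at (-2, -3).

-10

∂²f/∂x² = 0
∂²f/∂y² = -10
∇²f = -10
At (-2, -3): -10.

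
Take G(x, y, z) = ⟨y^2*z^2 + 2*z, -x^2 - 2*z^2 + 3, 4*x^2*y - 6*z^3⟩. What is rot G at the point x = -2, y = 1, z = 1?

(∇×G)₁ = ∂G₃/∂y − ∂G₂/∂z = 4*x^2 + 4*z
(∇×G)₂ = ∂G₁/∂z − ∂G₃/∂x = -8*x*y + 2*y^2*z + 2
(∇×G)₃ = ∂G₂/∂x − ∂G₁/∂y = -2*x - 2*y*z^2
∇×G = (4*x^2 + 4*z, -8*x*y + 2*y^2*z + 2, -2*x - 2*y*z^2)
At (-2, 1, 1): (20, 20, 2).

(20, 20, 2)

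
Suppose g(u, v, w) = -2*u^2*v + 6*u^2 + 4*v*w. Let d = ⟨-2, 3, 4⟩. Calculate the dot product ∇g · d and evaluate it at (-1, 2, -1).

22

∂g/∂u = -4*u*v + 12*u
∂g/∂v = -2*u^2 + 4*w
∂g/∂w = 4*v
∇g at (-1, 2, -1) = (-4, -6, 8)
∇g · d = (-4)(-2) + (-6)(3) + (8)(4) = 22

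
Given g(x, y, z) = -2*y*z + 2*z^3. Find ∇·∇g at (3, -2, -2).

∂²g/∂x² = 0
∂²g/∂y² = 0
∂²g/∂z² = 12*z
∇²g = 12*z
At (3, -2, -2): -24.

-24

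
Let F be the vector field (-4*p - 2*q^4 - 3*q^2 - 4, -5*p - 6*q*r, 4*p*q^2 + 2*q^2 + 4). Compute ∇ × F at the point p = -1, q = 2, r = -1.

(∇×F)₁ = ∂F₃/∂q − ∂F₂/∂r = 8*p*q + 10*q
(∇×F)₂ = ∂F₁/∂r − ∂F₃/∂p = -4*q^2
(∇×F)₃ = ∂F₂/∂p − ∂F₁/∂q = 8*q^3 + 6*q - 5
∇×F = (8*p*q + 10*q, -4*q^2, 8*q^3 + 6*q - 5)
At (-1, 2, -1): (4, -16, 71).

(4, -16, 71)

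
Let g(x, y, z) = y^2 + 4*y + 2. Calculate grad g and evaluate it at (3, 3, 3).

∂g/∂x = 0
∂g/∂y = 2*y + 4
∂g/∂z = 0
∇g = (0, 2*y + 4, 0)
At (3, 3, 3): (0, 10, 0).

(0, 10, 0)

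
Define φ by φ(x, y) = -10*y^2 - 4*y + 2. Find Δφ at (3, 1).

∂²φ/∂x² = 0
∂²φ/∂y² = -20
∇²φ = -20
At (3, 1): -20.

-20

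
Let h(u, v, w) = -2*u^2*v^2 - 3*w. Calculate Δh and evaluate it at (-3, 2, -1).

-52

∂²h/∂u² = -4*v^2
∂²h/∂v² = -4*u^2
∂²h/∂w² = 0
∇²h = -4*u^2 - 4*v^2
At (-3, 2, -1): -52.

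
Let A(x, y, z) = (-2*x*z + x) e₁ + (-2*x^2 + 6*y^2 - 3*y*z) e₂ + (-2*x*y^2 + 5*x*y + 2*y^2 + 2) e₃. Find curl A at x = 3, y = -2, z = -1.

(25, 12, -12)

(∇×A)₁ = ∂A₃/∂y − ∂A₂/∂z = -4*x*y + 5*x + 7*y
(∇×A)₂ = ∂A₁/∂z − ∂A₃/∂x = -2*x + 2*y^2 - 5*y
(∇×A)₃ = ∂A₂/∂x − ∂A₁/∂y = -4*x
∇×A = (-4*x*y + 5*x + 7*y, -2*x + 2*y^2 - 5*y, -4*x)
At (3, -2, -1): (25, 12, -12).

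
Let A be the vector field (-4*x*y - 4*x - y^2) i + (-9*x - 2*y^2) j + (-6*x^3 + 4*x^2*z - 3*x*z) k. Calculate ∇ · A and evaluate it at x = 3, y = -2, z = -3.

39

∂A₁/∂x = -4*y - 4
∂A₂/∂y = -4*y
∂A₃/∂z = 4*x^2 - 3*x
∇·A = 4*x^2 - 3*x - 8*y - 4
At (3, -2, -3): 39.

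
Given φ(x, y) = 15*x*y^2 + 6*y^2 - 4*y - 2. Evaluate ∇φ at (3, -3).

(135, -310)

∂φ/∂x = 15*y^2
∂φ/∂y = 30*x*y + 12*y - 4
∇φ = (15*y^2, 30*x*y + 12*y - 4)
At (3, -3): (135, -310).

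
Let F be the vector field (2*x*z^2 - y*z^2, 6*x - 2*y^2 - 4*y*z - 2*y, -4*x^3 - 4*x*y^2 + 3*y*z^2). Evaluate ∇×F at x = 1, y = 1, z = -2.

(8, 12, 10)

(∇×F)₁ = ∂F₃/∂y − ∂F₂/∂z = -8*x*y + 4*y + 3*z^2
(∇×F)₂ = ∂F₁/∂z − ∂F₃/∂x = 12*x^2 + 4*x*z + 4*y^2 - 2*y*z
(∇×F)₃ = ∂F₂/∂x − ∂F₁/∂y = z^2 + 6
∇×F = (-8*x*y + 4*y + 3*z^2, 12*x^2 + 4*x*z + 4*y^2 - 2*y*z, z^2 + 6)
At (1, 1, -2): (8, 12, 10).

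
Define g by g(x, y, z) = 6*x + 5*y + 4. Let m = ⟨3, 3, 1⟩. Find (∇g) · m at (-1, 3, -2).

33

∂g/∂x = 6
∂g/∂y = 5
∂g/∂z = 0
∇g at (-1, 3, -2) = (6, 5, 0)
∇g · m = (6)(3) + (5)(3) + (0)(1) = 33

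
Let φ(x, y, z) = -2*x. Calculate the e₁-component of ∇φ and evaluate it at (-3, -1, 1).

(∇φ)_1 = ∂φ/∂x = -2
At (-3, -1, 1): -2.

-2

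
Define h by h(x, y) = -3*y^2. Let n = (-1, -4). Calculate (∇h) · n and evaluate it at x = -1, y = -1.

-24

∂h/∂x = 0
∂h/∂y = -6*y
∇h at (-1, -1) = (0, 6)
∇h · n = (0)(-1) + (6)(-4) = -24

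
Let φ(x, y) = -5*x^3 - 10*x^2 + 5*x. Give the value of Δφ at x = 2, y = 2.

∂²φ/∂x² = -10*(3*x + 2)
∂²φ/∂y² = 0
∇²φ = -30*x - 20
At (2, 2): -80.

-80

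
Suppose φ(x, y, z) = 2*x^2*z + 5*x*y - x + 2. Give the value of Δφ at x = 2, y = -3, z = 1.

4

∂²φ/∂x² = 4*z
∂²φ/∂y² = 0
∂²φ/∂z² = 0
∇²φ = 4*z
At (2, -3, 1): 4.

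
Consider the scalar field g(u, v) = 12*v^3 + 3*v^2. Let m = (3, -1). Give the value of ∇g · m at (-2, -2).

-132

∂g/∂u = 0
∂g/∂v = 36*v^2 + 6*v
∇g at (-2, -2) = (0, 132)
∇g · m = (0)(3) + (132)(-1) = -132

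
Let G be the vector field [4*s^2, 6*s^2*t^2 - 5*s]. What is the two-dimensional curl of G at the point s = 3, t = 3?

319

∂G₂/∂s = 12*s*t^2 - 5
∂G₁/∂t = 0
Scalar curl = 12*s*t^2 - 5
At (3, 3): 319.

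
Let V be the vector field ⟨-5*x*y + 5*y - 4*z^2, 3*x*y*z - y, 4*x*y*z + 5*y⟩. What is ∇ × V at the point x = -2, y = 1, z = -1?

(19, 12, -18)

(∇×V)₁ = ∂V₃/∂y − ∂V₂/∂z = -3*x*y + 4*x*z + 5
(∇×V)₂ = ∂V₁/∂z − ∂V₃/∂x = -4*y*z - 8*z
(∇×V)₃ = ∂V₂/∂x − ∂V₁/∂y = 5*x + 3*y*z - 5
∇×V = (-3*x*y + 4*x*z + 5, -4*y*z - 8*z, 5*x + 3*y*z - 5)
At (-2, 1, -1): (19, 12, -18).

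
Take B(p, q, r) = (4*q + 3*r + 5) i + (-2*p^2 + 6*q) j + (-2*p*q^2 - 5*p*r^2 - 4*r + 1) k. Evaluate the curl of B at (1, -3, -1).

(12, 26, -8)

(∇×B)₁ = ∂B₃/∂q − ∂B₂/∂r = -4*p*q
(∇×B)₂ = ∂B₁/∂r − ∂B₃/∂p = 2*q^2 + 5*r^2 + 3
(∇×B)₃ = ∂B₂/∂p − ∂B₁/∂q = -4*p - 4
∇×B = (-4*p*q, 2*q^2 + 5*r^2 + 3, -4*p - 4)
At (1, -3, -1): (12, 26, -8).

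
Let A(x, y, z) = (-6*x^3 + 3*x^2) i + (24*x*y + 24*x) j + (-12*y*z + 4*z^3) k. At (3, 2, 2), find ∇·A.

∂A₁/∂x = -18*x^2 + 6*x
∂A₂/∂y = 24*x
∂A₃/∂z = -12*y + 12*z^2
∇·A = -18*x^2 + 30*x - 12*y + 12*z^2
At (3, 2, 2): -48.

-48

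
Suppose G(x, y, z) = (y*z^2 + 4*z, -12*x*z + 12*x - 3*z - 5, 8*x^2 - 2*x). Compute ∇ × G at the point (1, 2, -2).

(15, -18, 32)

(∇×G)₁ = ∂G₃/∂y − ∂G₂/∂z = 12*x + 3
(∇×G)₂ = ∂G₁/∂z − ∂G₃/∂x = -16*x + 2*y*z + 6
(∇×G)₃ = ∂G₂/∂x − ∂G₁/∂y = -z^2 - 12*z + 12
∇×G = (12*x + 3, -16*x + 2*y*z + 6, -z^2 - 12*z + 12)
At (1, 2, -2): (15, -18, 32).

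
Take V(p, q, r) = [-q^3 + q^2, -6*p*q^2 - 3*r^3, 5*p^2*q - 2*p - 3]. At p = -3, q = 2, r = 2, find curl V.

(∇×V)₁ = ∂V₃/∂q − ∂V₂/∂r = 5*p^2 + 9*r^2
(∇×V)₂ = ∂V₁/∂r − ∂V₃/∂p = -10*p*q + 2
(∇×V)₃ = ∂V₂/∂p − ∂V₁/∂q = -3*q^2 - 2*q
∇×V = (5*p^2 + 9*r^2, -10*p*q + 2, -3*q^2 - 2*q)
At (-3, 2, 2): (81, 62, -16).

(81, 62, -16)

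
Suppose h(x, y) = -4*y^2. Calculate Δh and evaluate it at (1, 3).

-8

∂²h/∂x² = 0
∂²h/∂y² = -8
∇²h = -8
At (1, 3): -8.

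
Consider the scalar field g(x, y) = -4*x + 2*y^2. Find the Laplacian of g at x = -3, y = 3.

4

∂²g/∂x² = 0
∂²g/∂y² = 4
∇²g = 4
At (-3, 3): 4.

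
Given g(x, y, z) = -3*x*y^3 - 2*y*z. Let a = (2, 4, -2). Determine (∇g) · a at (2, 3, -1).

-790

∂g/∂x = -3*y^3
∂g/∂y = -9*x*y^2 - 2*z
∂g/∂z = -2*y
∇g at (2, 3, -1) = (-81, -160, -6)
∇g · a = (-81)(2) + (-160)(4) + (-6)(-2) = -790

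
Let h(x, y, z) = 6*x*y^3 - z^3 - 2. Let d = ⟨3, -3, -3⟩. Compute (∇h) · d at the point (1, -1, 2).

-36

∂h/∂x = 6*y^3
∂h/∂y = 18*x*y^2
∂h/∂z = -3*z^2
∇h at (1, -1, 2) = (-6, 18, -12)
∇h · d = (-6)(3) + (18)(-3) + (-12)(-3) = -36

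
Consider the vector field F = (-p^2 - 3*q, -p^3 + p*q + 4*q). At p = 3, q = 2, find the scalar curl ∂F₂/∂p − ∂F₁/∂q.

∂F₂/∂p = -3*p^2 + q
∂F₁/∂q = -3
Scalar curl = -3*p^2 + q + 3
At (3, 2): -22.

-22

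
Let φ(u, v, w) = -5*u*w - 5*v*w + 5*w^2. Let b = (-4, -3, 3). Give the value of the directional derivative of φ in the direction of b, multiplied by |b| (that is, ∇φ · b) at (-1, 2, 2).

115

∂φ/∂u = -5*w
∂φ/∂v = -5*w
∂φ/∂w = -5*u - 5*v + 10*w
∇φ at (-1, 2, 2) = (-10, -10, 15)
∇φ · b = (-10)(-4) + (-10)(-3) + (15)(3) = 115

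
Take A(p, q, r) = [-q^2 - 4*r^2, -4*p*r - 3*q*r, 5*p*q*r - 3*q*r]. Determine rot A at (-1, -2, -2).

(∇×A)₁ = ∂A₃/∂q − ∂A₂/∂r = 5*p*r + 4*p + 3*q - 3*r
(∇×A)₂ = ∂A₁/∂r − ∂A₃/∂p = -5*q*r - 8*r
(∇×A)₃ = ∂A₂/∂p − ∂A₁/∂q = 2*q - 4*r
∇×A = (5*p*r + 4*p + 3*q - 3*r, -5*q*r - 8*r, 2*q - 4*r)
At (-1, -2, -2): (6, -4, 4).

(6, -4, 4)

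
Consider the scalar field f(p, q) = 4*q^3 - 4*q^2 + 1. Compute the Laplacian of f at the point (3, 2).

40

∂²f/∂p² = 0
∂²f/∂q² = 8*(3*q - 1)
∇²f = 24*q - 8
At (3, 2): 40.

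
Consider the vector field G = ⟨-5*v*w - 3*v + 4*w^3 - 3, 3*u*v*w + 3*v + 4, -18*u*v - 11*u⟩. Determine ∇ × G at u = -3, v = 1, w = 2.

(∇×G)₁ = ∂G₃/∂v − ∂G₂/∂w = -3*u*v - 18*u
(∇×G)₂ = ∂G₁/∂w − ∂G₃/∂u = 13*v + 12*w^2 + 11
(∇×G)₃ = ∂G₂/∂u − ∂G₁/∂v = 3*v*w + 5*w + 3
∇×G = (-3*u*v - 18*u, 13*v + 12*w^2 + 11, 3*v*w + 5*w + 3)
At (-3, 1, 2): (63, 72, 19).

(63, 72, 19)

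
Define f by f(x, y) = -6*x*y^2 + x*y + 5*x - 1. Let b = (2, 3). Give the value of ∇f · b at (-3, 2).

∂f/∂x = -6*y^2 + y + 5
∂f/∂y = -12*x*y + x
∇f at (-3, 2) = (-17, 69)
∇f · b = (-17)(2) + (69)(3) = 173

173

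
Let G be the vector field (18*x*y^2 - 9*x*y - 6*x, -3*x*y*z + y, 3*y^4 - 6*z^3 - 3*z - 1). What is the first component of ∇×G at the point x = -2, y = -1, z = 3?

-6

(∇×G)_1 = ∂G₃/∂y − ∂G₂/∂z
= 12*y^3 − (-3*x*y)
= 3*x*y + 12*y^3
At (-2, -1, 3): -6.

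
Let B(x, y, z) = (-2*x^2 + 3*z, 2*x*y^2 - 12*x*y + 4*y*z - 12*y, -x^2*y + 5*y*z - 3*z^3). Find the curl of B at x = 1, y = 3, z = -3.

(-28, 9, -18)

(∇×B)₁ = ∂B₃/∂y − ∂B₂/∂z = -x^2 - 4*y + 5*z
(∇×B)₂ = ∂B₁/∂z − ∂B₃/∂x = 2*x*y + 3
(∇×B)₃ = ∂B₂/∂x − ∂B₁/∂y = 2*y^2 - 12*y
∇×B = (-x^2 - 4*y + 5*z, 2*x*y + 3, 2*y^2 - 12*y)
At (1, 3, -3): (-28, 9, -18).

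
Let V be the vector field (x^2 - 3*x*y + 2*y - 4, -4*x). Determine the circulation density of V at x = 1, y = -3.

-3

∂V₂/∂x = -4
∂V₁/∂y = -3*x + 2
Scalar curl = 3*x - 6
At (1, -3): -3.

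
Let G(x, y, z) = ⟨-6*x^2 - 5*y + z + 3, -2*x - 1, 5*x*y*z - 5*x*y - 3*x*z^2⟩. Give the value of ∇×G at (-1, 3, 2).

(∇×G)₁ = ∂G₃/∂y − ∂G₂/∂z = 5*x*z - 5*x
(∇×G)₂ = ∂G₁/∂z − ∂G₃/∂x = -5*y*z + 5*y + 3*z^2 + 1
(∇×G)₃ = ∂G₂/∂x − ∂G₁/∂y = 3
∇×G = (5*x*z - 5*x, -5*y*z + 5*y + 3*z^2 + 1, 3)
At (-1, 3, 2): (-5, -2, 3).

(-5, -2, 3)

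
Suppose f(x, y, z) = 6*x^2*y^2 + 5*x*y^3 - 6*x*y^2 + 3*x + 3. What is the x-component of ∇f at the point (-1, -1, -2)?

(∇f)_1 = ∂f/∂x = 12*x*y^2 + 5*y^3 - 6*y^2 + 3
At (-1, -1, -2): -20.

-20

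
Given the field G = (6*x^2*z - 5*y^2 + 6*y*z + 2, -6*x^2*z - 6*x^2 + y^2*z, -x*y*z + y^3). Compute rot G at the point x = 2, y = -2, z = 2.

(∇×G)₁ = ∂G₃/∂y − ∂G₂/∂z = 6*x^2 - x*z + 2*y^2
(∇×G)₂ = ∂G₁/∂z − ∂G₃/∂x = 6*x^2 + y*z + 6*y
(∇×G)₃ = ∂G₂/∂x − ∂G₁/∂y = -12*x*z - 12*x + 10*y - 6*z
∇×G = (6*x^2 - x*z + 2*y^2, 6*x^2 + y*z + 6*y, -12*x*z - 12*x + 10*y - 6*z)
At (2, -2, 2): (28, 8, -104).

(28, 8, -104)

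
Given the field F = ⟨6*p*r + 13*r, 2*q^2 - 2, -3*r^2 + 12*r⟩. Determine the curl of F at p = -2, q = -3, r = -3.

(0, 1, 0)

(∇×F)₁ = ∂F₃/∂q − ∂F₂/∂r = 0
(∇×F)₂ = ∂F₁/∂r − ∂F₃/∂p = 6*p + 13
(∇×F)₃ = ∂F₂/∂p − ∂F₁/∂q = 0
∇×F = (0, 6*p + 13, 0)
At (-2, -3, -3): (0, 1, 0).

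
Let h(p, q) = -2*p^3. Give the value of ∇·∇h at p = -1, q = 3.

12

∂²h/∂p² = -12*p
∂²h/∂q² = 0
∇²h = -12*p
At (-1, 3): 12.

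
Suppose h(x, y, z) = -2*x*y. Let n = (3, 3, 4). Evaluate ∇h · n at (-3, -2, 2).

∂h/∂x = -2*y
∂h/∂y = -2*x
∂h/∂z = 0
∇h at (-3, -2, 2) = (4, 6, 0)
∇h · n = (4)(3) + (6)(3) + (0)(4) = 30

30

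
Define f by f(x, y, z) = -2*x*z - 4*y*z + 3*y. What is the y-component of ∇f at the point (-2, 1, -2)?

11

(∇f)_2 = ∂f/∂y = -4*z + 3
At (-2, 1, -2): 11.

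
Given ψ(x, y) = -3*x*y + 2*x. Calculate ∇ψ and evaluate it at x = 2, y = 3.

(-7, -6)

∂ψ/∂x = -3*y + 2
∂ψ/∂y = -3*x
∇ψ = (-3*y + 2, -3*x)
At (2, 3): (-7, -6).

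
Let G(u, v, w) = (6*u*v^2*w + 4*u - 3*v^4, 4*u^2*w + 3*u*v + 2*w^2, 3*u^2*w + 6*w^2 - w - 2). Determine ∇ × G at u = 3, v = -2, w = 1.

(∇×G)₁ = ∂G₃/∂v − ∂G₂/∂w = -4*u^2 - 4*w
(∇×G)₂ = ∂G₁/∂w − ∂G₃/∂u = 6*u*v^2 - 6*u*w
(∇×G)₃ = ∂G₂/∂u − ∂G₁/∂v = -12*u*v*w + 8*u*w + 12*v^3 + 3*v
∇×G = (-4*u^2 - 4*w, 6*u*v^2 - 6*u*w, -12*u*v*w + 8*u*w + 12*v^3 + 3*v)
At (3, -2, 1): (-40, 54, -6).

(-40, 54, -6)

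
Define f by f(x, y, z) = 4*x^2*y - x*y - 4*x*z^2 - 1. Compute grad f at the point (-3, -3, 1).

(71, 39, 24)

∂f/∂x = 8*x*y - y - 4*z^2
∂f/∂y = 4*x^2 - x
∂f/∂z = -8*x*z
∇f = (8*x*y - y - 4*z^2, 4*x^2 - x, -8*x*z)
At (-3, -3, 1): (71, 39, 24).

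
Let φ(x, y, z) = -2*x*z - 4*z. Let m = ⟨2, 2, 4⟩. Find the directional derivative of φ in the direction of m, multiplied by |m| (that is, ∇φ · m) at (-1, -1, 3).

∂φ/∂x = -2*z
∂φ/∂y = 0
∂φ/∂z = -2*x - 4
∇φ at (-1, -1, 3) = (-6, 0, -2)
∇φ · m = (-6)(2) + (0)(2) + (-2)(4) = -20

-20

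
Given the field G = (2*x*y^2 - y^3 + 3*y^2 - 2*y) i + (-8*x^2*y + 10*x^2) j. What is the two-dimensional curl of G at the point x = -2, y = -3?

-113

∂G₂/∂x = -16*x*y + 20*x
∂G₁/∂y = 4*x*y - 3*y^2 + 6*y - 2
Scalar curl = -20*x*y + 20*x + 3*y^2 - 6*y + 2
At (-2, -3): -113.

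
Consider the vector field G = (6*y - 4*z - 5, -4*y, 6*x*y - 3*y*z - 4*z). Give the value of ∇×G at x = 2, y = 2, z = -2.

(18, -16, -6)

(∇×G)₁ = ∂G₃/∂y − ∂G₂/∂z = 6*x - 3*z
(∇×G)₂ = ∂G₁/∂z − ∂G₃/∂x = -6*y - 4
(∇×G)₃ = ∂G₂/∂x − ∂G₁/∂y = -6
∇×G = (6*x - 3*z, -6*y - 4, -6)
At (2, 2, -2): (18, -16, -6).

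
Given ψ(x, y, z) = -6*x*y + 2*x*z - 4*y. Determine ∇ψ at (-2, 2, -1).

(-14, 8, -4)

∂ψ/∂x = -6*y + 2*z
∂ψ/∂y = -6*x - 4
∂ψ/∂z = 2*x
∇ψ = (-6*y + 2*z, -6*x - 4, 2*x)
At (-2, 2, -1): (-14, 8, -4).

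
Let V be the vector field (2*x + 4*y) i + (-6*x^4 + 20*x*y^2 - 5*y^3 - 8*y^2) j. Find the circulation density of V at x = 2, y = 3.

-16

∂V₂/∂x = -24*x^3 + 20*y^2
∂V₁/∂y = 4
Scalar curl = -24*x^3 + 20*y^2 - 4
At (2, 3): -16.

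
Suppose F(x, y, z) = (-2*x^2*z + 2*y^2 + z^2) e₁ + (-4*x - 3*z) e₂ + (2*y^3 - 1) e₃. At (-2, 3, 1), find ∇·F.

8

∂F₁/∂x = -4*x*z
∂F₂/∂y = 0
∂F₃/∂z = 0
∇·F = -4*x*z
At (-2, 3, 1): 8.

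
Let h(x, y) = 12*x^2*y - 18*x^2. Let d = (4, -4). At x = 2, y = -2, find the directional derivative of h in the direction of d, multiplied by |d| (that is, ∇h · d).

∂h/∂x = 24*x*y - 36*x
∂h/∂y = 12*x^2
∇h at (2, -2) = (-168, 48)
∇h · d = (-168)(4) + (48)(-4) = -864

-864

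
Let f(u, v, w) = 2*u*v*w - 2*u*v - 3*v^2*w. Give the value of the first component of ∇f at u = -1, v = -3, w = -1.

(∇f)_1 = ∂f/∂u = 2*v*w - 2*v
At (-1, -3, -1): 12.

12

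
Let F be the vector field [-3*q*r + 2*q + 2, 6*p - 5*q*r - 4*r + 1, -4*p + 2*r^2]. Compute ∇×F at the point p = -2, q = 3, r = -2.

(∇×F)₁ = ∂F₃/∂q − ∂F₂/∂r = 5*q + 4
(∇×F)₂ = ∂F₁/∂r − ∂F₃/∂p = -3*q + 4
(∇×F)₃ = ∂F₂/∂p − ∂F₁/∂q = 3*r + 4
∇×F = (5*q + 4, -3*q + 4, 3*r + 4)
At (-2, 3, -2): (19, -5, -2).

(19, -5, -2)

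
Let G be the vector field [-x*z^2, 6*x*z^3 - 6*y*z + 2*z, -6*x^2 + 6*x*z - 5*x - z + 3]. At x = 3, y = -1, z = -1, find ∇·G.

22

∂G₁/∂x = -z^2
∂G₂/∂y = -6*z
∂G₃/∂z = 6*x - 1
∇·G = 6*x - z^2 - 6*z - 1
At (3, -1, -1): 22.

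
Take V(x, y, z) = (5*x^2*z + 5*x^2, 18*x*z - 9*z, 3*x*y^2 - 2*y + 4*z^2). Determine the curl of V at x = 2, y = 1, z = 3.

(∇×V)₁ = ∂V₃/∂y − ∂V₂/∂z = 6*x*y - 18*x + 7
(∇×V)₂ = ∂V₁/∂z − ∂V₃/∂x = 5*x^2 - 3*y^2
(∇×V)₃ = ∂V₂/∂x − ∂V₁/∂y = 18*z
∇×V = (6*x*y - 18*x + 7, 5*x^2 - 3*y^2, 18*z)
At (2, 1, 3): (-17, 17, 54).

(-17, 17, 54)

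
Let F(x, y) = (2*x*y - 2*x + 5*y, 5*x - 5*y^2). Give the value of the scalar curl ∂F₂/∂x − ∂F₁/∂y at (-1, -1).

∂F₂/∂x = 5
∂F₁/∂y = 2*x + 5
Scalar curl = -2*x
At (-1, -1): 2.

2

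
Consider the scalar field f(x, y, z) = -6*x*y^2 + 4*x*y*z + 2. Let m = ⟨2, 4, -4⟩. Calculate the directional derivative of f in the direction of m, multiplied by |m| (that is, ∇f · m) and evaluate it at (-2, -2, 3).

-448

∂f/∂x = -6*y^2 + 4*y*z
∂f/∂y = -12*x*y + 4*x*z
∂f/∂z = 4*x*y
∇f at (-2, -2, 3) = (-48, -72, 16)
∇f · m = (-48)(2) + (-72)(4) + (16)(-4) = -448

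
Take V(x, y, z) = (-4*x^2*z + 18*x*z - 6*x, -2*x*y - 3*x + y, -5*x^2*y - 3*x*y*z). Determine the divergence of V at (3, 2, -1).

-23

∂V₁/∂x = -8*x*z + 18*z - 6
∂V₂/∂y = -2*x + 1
∂V₃/∂z = -3*x*y
∇·V = -3*x*y - 8*x*z - 2*x + 18*z - 5
At (3, 2, -1): -23.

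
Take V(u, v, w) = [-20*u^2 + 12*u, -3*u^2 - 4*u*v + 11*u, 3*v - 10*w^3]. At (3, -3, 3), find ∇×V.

(3, 0, 5)

(∇×V)₁ = ∂V₃/∂v − ∂V₂/∂w = 3
(∇×V)₂ = ∂V₁/∂w − ∂V₃/∂u = 0
(∇×V)₃ = ∂V₂/∂u − ∂V₁/∂v = -6*u - 4*v + 11
∇×V = (3, 0, -6*u - 4*v + 11)
At (3, -3, 3): (3, 0, 5).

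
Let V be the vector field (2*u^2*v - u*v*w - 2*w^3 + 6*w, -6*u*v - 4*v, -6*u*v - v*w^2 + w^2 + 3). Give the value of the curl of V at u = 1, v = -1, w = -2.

(∇×V)₁ = ∂V₃/∂v − ∂V₂/∂w = -6*u - w^2
(∇×V)₂ = ∂V₁/∂w − ∂V₃/∂u = -u*v + 6*v - 6*w^2 + 6
(∇×V)₃ = ∂V₂/∂u − ∂V₁/∂v = -2*u^2 + u*w - 6*v
∇×V = (-6*u - w^2, -u*v + 6*v - 6*w^2 + 6, -2*u^2 + u*w - 6*v)
At (1, -1, -2): (-10, -23, 2).

(-10, -23, 2)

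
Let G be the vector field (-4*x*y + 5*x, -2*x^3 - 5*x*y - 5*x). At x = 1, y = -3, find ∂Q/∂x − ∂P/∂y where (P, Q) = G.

∂G₂/∂x = -6*x^2 - 5*y - 5
∂G₁/∂y = -4*x
Scalar curl = -6*x^2 + 4*x - 5*y - 5
At (1, -3): 8.

8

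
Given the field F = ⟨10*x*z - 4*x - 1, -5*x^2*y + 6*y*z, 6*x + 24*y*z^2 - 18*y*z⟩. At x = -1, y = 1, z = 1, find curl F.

(0, -16, 10)

(∇×F)₁ = ∂F₃/∂y − ∂F₂/∂z = -6*y + 24*z^2 - 18*z
(∇×F)₂ = ∂F₁/∂z − ∂F₃/∂x = 10*x - 6
(∇×F)₃ = ∂F₂/∂x − ∂F₁/∂y = -10*x*y
∇×F = (-6*y + 24*z^2 - 18*z, 10*x - 6, -10*x*y)
At (-1, 1, 1): (0, -16, 10).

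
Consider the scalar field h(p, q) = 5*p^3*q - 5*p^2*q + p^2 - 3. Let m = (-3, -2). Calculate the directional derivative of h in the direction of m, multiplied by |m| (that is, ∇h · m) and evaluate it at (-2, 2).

∂h/∂p = 15*p^2*q - 10*p*q + 2*p
∂h/∂q = 5*p^3 - 5*p^2
∇h at (-2, 2) = (156, -60)
∇h · m = (156)(-3) + (-60)(-2) = -348

-348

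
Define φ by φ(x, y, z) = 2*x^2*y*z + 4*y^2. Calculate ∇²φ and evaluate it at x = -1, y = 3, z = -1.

∂²φ/∂x² = 4*y*z
∂²φ/∂y² = 8
∂²φ/∂z² = 0
∇²φ = 4*y*z + 8
At (-1, 3, -1): -4.

-4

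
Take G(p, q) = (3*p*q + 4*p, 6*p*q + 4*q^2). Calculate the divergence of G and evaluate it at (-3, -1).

∂G₁/∂p = 3*q + 4
∂G₂/∂q = 6*p + 8*q
∇·G = 6*p + 11*q + 4
At (-3, -1): -25.

-25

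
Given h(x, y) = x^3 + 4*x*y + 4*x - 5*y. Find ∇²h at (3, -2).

18

∂²h/∂x² = 6*x
∂²h/∂y² = 0
∇²h = 6*x
At (3, -2): 18.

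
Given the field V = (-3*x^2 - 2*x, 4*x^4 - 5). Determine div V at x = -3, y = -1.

∂V₁/∂x = -6*x - 2
∂V₂/∂y = 0
∇·V = -6*x - 2
At (-3, -1): 16.

16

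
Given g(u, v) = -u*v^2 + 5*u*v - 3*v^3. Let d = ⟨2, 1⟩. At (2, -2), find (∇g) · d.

∂g/∂u = -v^2 + 5*v
∂g/∂v = -2*u*v + 5*u - 9*v^2
∇g at (2, -2) = (-14, -18)
∇g · d = (-14)(2) + (-18)(1) = -46

-46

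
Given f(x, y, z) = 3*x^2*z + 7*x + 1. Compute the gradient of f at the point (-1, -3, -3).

(25, 0, 3)

∂f/∂x = 6*x*z + 7
∂f/∂y = 0
∂f/∂z = 3*x^2
∇f = (6*x*z + 7, 0, 3*x^2)
At (-1, -3, -3): (25, 0, 3).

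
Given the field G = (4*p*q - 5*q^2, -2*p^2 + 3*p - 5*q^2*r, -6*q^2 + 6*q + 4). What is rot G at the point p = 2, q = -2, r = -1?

(∇×G)₁ = ∂G₃/∂q − ∂G₂/∂r = 5*q^2 - 12*q + 6
(∇×G)₂ = ∂G₁/∂r − ∂G₃/∂p = 0
(∇×G)₃ = ∂G₂/∂p − ∂G₁/∂q = -8*p + 10*q + 3
∇×G = (5*q^2 - 12*q + 6, 0, -8*p + 10*q + 3)
At (2, -2, -1): (50, 0, -33).

(50, 0, -33)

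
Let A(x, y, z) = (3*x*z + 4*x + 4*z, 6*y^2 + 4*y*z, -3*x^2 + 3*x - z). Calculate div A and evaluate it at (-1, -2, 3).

0

∂A₁/∂x = 3*z + 4
∂A₂/∂y = 12*y + 4*z
∂A₃/∂z = -1
∇·A = 12*y + 7*z + 3
At (-1, -2, 3): 0.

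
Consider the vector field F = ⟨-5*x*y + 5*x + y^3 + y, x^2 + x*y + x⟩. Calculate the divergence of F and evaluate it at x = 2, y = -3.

∂F₁/∂x = -5*y + 5
∂F₂/∂y = x
∇·F = x - 5*y + 5
At (2, -3): 22.

22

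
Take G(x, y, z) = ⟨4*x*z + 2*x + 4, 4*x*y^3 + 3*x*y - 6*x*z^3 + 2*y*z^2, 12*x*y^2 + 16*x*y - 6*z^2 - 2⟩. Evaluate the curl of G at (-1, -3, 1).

(∇×G)₁ = ∂G₃/∂y − ∂G₂/∂z = 24*x*y + 18*x*z^2 + 16*x - 4*y*z
(∇×G)₂ = ∂G₁/∂z − ∂G₃/∂x = 4*x - 12*y^2 - 16*y
(∇×G)₃ = ∂G₂/∂x − ∂G₁/∂y = 4*y^3 + 3*y - 6*z^3
∇×G = (24*x*y + 18*x*z^2 + 16*x - 4*y*z, 4*x - 12*y^2 - 16*y, 4*y^3 + 3*y - 6*z^3)
At (-1, -3, 1): (50, -64, -123).

(50, -64, -123)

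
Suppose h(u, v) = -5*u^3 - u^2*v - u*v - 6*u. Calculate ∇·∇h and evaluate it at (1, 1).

∂²h/∂u² = -2*(15*u + v)
∂²h/∂v² = 0
∇²h = -30*u - 2*v
At (1, 1): -32.

-32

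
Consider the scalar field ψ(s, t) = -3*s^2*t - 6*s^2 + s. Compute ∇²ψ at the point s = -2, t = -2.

0

∂²ψ/∂s² = -6*(t + 2)
∂²ψ/∂t² = 0
∇²ψ = -6*t - 12
At (-2, -2): 0.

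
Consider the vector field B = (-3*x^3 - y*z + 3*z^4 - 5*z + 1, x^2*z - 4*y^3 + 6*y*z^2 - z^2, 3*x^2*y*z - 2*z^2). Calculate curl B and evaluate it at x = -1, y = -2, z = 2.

(∇×B)₁ = ∂B₃/∂y − ∂B₂/∂z = 3*x^2*z - x^2 - 12*y*z + 2*z
(∇×B)₂ = ∂B₁/∂z − ∂B₃/∂x = -6*x*y*z - y + 12*z^3 - 5
(∇×B)₃ = ∂B₂/∂x − ∂B₁/∂y = 2*x*z + z
∇×B = (3*x^2*z - x^2 - 12*y*z + 2*z, -6*x*y*z - y + 12*z^3 - 5, 2*x*z + z)
At (-1, -2, 2): (57, 69, -2).

(57, 69, -2)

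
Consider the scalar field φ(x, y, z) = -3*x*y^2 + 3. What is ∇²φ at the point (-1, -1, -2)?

∂²φ/∂x² = 0
∂²φ/∂y² = -6*x
∂²φ/∂z² = 0
∇²φ = -6*x
At (-1, -1, -2): 6.

6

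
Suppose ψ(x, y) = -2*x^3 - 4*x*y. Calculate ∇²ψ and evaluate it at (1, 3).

∂²ψ/∂x² = -12*x
∂²ψ/∂y² = 0
∇²ψ = -12*x
At (1, 3): -12.

-12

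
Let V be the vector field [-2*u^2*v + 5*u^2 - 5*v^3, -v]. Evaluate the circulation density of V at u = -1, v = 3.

∂V₂/∂u = 0
∂V₁/∂v = -2*u^2 - 15*v^2
Scalar curl = 2*u^2 + 15*v^2
At (-1, 3): 137.

137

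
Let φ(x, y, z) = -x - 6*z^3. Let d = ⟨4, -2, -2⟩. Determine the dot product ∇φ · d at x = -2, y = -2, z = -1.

∂φ/∂x = -1
∂φ/∂y = 0
∂φ/∂z = -18*z^2
∇φ at (-2, -2, -1) = (-1, 0, -18)
∇φ · d = (-1)(4) + (0)(-2) + (-18)(-2) = 32

32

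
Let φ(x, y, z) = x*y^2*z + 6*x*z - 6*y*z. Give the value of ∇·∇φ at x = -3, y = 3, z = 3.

∂²φ/∂x² = 0
∂²φ/∂y² = 2*x*z
∂²φ/∂z² = 0
∇²φ = 2*x*z
At (-3, 3, 3): -18.

-18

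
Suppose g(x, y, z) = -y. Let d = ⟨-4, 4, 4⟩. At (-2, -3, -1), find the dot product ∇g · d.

∂g/∂x = 0
∂g/∂y = -1
∂g/∂z = 0
∇g at (-2, -3, -1) = (0, -1, 0)
∇g · d = (0)(-4) + (-1)(4) + (0)(4) = -4

-4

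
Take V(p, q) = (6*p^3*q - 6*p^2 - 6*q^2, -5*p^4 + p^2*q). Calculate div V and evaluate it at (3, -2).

-351

∂V₁/∂p = 18*p^2*q - 12*p
∂V₂/∂q = p^2
∇·V = 18*p^2*q + p^2 - 12*p
At (3, -2): -351.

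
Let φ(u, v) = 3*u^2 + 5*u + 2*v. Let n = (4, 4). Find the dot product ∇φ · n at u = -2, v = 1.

∂φ/∂u = 6*u + 5
∂φ/∂v = 2
∇φ at (-2, 1) = (-7, 2)
∇φ · n = (-7)(4) + (2)(4) = -20

-20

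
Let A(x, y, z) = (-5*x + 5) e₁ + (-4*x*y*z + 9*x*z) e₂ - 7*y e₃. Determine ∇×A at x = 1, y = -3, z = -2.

(-28, 0, -42)

(∇×A)₁ = ∂A₃/∂y − ∂A₂/∂z = 4*x*y - 9*x - 7
(∇×A)₂ = ∂A₁/∂z − ∂A₃/∂x = 0
(∇×A)₃ = ∂A₂/∂x − ∂A₁/∂y = -4*y*z + 9*z
∇×A = (4*x*y - 9*x - 7, 0, -4*y*z + 9*z)
At (1, -3, -2): (-28, 0, -42).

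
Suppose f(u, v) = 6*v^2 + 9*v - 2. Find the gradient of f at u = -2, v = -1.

∂f/∂u = 0
∂f/∂v = 12*v + 9
∇f = (0, 12*v + 9)
At (-2, -1): (0, -3).

(0, -3)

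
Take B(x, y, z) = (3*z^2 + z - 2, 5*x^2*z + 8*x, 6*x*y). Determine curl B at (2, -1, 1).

(∇×B)₁ = ∂B₃/∂y − ∂B₂/∂z = -5*x^2 + 6*x
(∇×B)₂ = ∂B₁/∂z − ∂B₃/∂x = -6*y + 6*z + 1
(∇×B)₃ = ∂B₂/∂x − ∂B₁/∂y = 10*x*z + 8
∇×B = (-5*x^2 + 6*x, -6*y + 6*z + 1, 10*x*z + 8)
At (2, -1, 1): (-8, 13, 28).

(-8, 13, 28)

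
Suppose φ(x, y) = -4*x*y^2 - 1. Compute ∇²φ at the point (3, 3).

-24

∂²φ/∂x² = 0
∂²φ/∂y² = -8*x
∇²φ = -8*x
At (3, 3): -24.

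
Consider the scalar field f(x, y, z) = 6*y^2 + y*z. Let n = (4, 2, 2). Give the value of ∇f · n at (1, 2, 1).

54

∂f/∂x = 0
∂f/∂y = 12*y + z
∂f/∂z = y
∇f at (1, 2, 1) = (0, 25, 2)
∇f · n = (0)(4) + (25)(2) + (2)(2) = 54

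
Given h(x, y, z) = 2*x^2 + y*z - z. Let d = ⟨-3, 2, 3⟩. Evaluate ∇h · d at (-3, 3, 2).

∂h/∂x = 4*x
∂h/∂y = z
∂h/∂z = y - 1
∇h at (-3, 3, 2) = (-12, 2, 2)
∇h · d = (-12)(-3) + (2)(2) + (2)(3) = 46

46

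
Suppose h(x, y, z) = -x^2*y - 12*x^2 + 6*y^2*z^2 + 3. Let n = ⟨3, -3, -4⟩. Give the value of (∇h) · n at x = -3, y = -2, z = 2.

111

∂h/∂x = -2*x*y - 24*x
∂h/∂y = -x^2 + 12*y*z^2
∂h/∂z = 12*y^2*z
∇h at (-3, -2, 2) = (60, -105, 96)
∇h · n = (60)(3) + (-105)(-3) + (96)(-4) = 111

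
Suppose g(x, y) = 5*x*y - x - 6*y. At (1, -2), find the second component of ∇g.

(∇g)_2 = ∂g/∂y = 5*x - 6
At (1, -2): -1.

-1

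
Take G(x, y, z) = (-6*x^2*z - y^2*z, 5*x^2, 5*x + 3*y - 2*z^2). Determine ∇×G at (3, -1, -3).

(∇×G)₁ = ∂G₃/∂y − ∂G₂/∂z = 3
(∇×G)₂ = ∂G₁/∂z − ∂G₃/∂x = -6*x^2 - y^2 - 5
(∇×G)₃ = ∂G₂/∂x − ∂G₁/∂y = 10*x + 2*y*z
∇×G = (3, -6*x^2 - y^2 - 5, 10*x + 2*y*z)
At (3, -1, -3): (3, -60, 36).

(3, -60, 36)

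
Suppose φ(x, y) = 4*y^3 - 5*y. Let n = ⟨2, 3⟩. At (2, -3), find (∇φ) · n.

309

∂φ/∂x = 0
∂φ/∂y = 12*y^2 - 5
∇φ at (2, -3) = (0, 103)
∇φ · n = (0)(2) + (103)(3) = 309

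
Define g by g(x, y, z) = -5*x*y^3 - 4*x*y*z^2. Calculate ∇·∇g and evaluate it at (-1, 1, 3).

∂²g/∂x² = 0
∂²g/∂y² = -30*x*y
∂²g/∂z² = -8*x*y
∇²g = -38*x*y
At (-1, 1, 3): 38.

38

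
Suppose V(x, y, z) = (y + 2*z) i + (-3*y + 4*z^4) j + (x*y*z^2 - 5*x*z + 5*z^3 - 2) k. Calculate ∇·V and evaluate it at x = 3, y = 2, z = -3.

81

∂V₁/∂x = 0
∂V₂/∂y = -3
∂V₃/∂z = 2*x*y*z - 5*x + 15*z^2
∇·V = 2*x*y*z - 5*x + 15*z^2 - 3
At (3, 2, -3): 81.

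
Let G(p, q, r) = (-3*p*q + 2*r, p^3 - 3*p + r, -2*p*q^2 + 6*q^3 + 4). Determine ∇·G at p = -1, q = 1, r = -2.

-3

∂G₁/∂p = -3*q
∂G₂/∂q = 0
∂G₃/∂r = 0
∇·G = -3*q
At (-1, 1, -2): -3.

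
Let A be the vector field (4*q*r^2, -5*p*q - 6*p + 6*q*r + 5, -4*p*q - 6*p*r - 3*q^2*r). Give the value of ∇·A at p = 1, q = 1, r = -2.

-26

∂A₁/∂p = 0
∂A₂/∂q = -5*p + 6*r
∂A₃/∂r = -6*p - 3*q^2
∇·A = -11*p - 3*q^2 + 6*r
At (1, 1, -2): -26.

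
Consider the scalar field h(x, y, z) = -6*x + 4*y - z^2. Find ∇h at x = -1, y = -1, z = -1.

(-6, 4, 2)

∂h/∂x = -6
∂h/∂y = 4
∂h/∂z = -2*z
∇h = (-6, 4, -2*z)
At (-1, -1, -1): (-6, 4, 2).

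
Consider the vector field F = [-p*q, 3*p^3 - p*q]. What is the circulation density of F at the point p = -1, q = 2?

∂F₂/∂p = 9*p^2 - q
∂F₁/∂q = -p
Scalar curl = 9*p^2 + p - q
At (-1, 2): 6.

6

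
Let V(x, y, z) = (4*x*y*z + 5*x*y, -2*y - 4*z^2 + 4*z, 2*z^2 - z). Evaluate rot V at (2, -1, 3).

(∇×V)₁ = ∂V₃/∂y − ∂V₂/∂z = 8*z - 4
(∇×V)₂ = ∂V₁/∂z − ∂V₃/∂x = 4*x*y
(∇×V)₃ = ∂V₂/∂x − ∂V₁/∂y = -4*x*z - 5*x
∇×V = (8*z - 4, 4*x*y, -4*x*z - 5*x)
At (2, -1, 3): (20, -8, -34).

(20, -8, -34)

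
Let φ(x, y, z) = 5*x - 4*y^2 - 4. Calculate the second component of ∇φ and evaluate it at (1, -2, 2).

16

(∇φ)_2 = ∂φ/∂y = -8*y
At (1, -2, 2): 16.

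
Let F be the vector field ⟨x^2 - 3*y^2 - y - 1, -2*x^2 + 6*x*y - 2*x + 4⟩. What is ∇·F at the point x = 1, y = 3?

8

∂F₁/∂x = 2*x
∂F₂/∂y = 6*x
∇·F = 8*x
At (1, 3): 8.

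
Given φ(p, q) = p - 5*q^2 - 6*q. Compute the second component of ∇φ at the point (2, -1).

4

(∇φ)_2 = ∂φ/∂q = -10*q - 6
At (2, -1): 4.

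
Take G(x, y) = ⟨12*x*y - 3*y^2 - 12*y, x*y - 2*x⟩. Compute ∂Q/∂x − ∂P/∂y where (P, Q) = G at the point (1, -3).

-23

∂G₂/∂x = y - 2
∂G₁/∂y = 12*x - 6*y - 12
Scalar curl = -12*x + 7*y + 10
At (1, -3): -23.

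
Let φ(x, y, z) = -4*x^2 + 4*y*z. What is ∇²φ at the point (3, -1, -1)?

-8

∂²φ/∂x² = -8
∂²φ/∂y² = 0
∂²φ/∂z² = 0
∇²φ = -8
At (3, -1, -1): -8.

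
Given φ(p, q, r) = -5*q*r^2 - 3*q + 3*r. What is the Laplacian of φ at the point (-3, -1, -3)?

∂²φ/∂p² = 0
∂²φ/∂q² = 0
∂²φ/∂r² = -10*q
∇²φ = -10*q
At (-3, -1, -3): 10.

10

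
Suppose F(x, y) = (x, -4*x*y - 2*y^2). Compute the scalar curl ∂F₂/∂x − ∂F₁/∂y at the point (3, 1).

∂F₂/∂x = -4*y
∂F₁/∂y = 0
Scalar curl = -4*y
At (3, 1): -4.

-4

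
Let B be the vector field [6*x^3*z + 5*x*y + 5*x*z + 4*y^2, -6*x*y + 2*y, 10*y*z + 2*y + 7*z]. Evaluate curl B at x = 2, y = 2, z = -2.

(-18, 58, -38)

(∇×B)₁ = ∂B₃/∂y − ∂B₂/∂z = 10*z + 2
(∇×B)₂ = ∂B₁/∂z − ∂B₃/∂x = 6*x^3 + 5*x
(∇×B)₃ = ∂B₂/∂x − ∂B₁/∂y = -5*x - 14*y
∇×B = (10*z + 2, 6*x^3 + 5*x, -5*x - 14*y)
At (2, 2, -2): (-18, 58, -38).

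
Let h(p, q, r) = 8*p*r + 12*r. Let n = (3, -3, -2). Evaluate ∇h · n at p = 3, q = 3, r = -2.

∂h/∂p = 8*r
∂h/∂q = 0
∂h/∂r = 8*p + 12
∇h at (3, 3, -2) = (-16, 0, 36)
∇h · n = (-16)(3) + (0)(-3) + (36)(-2) = -120

-120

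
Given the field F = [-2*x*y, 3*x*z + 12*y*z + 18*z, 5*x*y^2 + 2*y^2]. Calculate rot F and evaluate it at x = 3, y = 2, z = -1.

(17, -20, 3)

(∇×F)₁ = ∂F₃/∂y − ∂F₂/∂z = 10*x*y - 3*x - 8*y - 18
(∇×F)₂ = ∂F₁/∂z − ∂F₃/∂x = -5*y^2
(∇×F)₃ = ∂F₂/∂x − ∂F₁/∂y = 2*x + 3*z
∇×F = (10*x*y - 3*x - 8*y - 18, -5*y^2, 2*x + 3*z)
At (3, 2, -1): (17, -20, 3).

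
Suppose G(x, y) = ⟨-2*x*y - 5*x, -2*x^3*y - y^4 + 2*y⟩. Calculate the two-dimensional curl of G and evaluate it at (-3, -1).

∂G₂/∂x = -6*x^2*y
∂G₁/∂y = -2*x
Scalar curl = -6*x^2*y + 2*x
At (-3, -1): 48.

48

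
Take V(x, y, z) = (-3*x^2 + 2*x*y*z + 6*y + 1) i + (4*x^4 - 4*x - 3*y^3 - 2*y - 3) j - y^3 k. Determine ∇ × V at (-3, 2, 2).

(-12, -12, -430)

(∇×V)₁ = ∂V₃/∂y − ∂V₂/∂z = -3*y^2
(∇×V)₂ = ∂V₁/∂z − ∂V₃/∂x = 2*x*y
(∇×V)₃ = ∂V₂/∂x − ∂V₁/∂y = 16*x^3 - 2*x*z - 10
∇×V = (-3*y^2, 2*x*y, 16*x^3 - 2*x*z - 10)
At (-3, 2, 2): (-12, -12, -430).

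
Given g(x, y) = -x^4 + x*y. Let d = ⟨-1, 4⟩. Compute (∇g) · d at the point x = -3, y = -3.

-117

∂g/∂x = -4*x^3 + y
∂g/∂y = x
∇g at (-3, -3) = (105, -3)
∇g · d = (105)(-1) + (-3)(4) = -117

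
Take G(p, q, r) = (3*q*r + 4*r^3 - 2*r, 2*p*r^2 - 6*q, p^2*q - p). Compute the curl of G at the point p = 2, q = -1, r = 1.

(∇×G)₁ = ∂G₃/∂q − ∂G₂/∂r = p^2 - 4*p*r
(∇×G)₂ = ∂G₁/∂r − ∂G₃/∂p = -2*p*q + 3*q + 12*r^2 - 1
(∇×G)₃ = ∂G₂/∂p − ∂G₁/∂q = 2*r^2 - 3*r
∇×G = (p^2 - 4*p*r, -2*p*q + 3*q + 12*r^2 - 1, 2*r^2 - 3*r)
At (2, -1, 1): (-4, 12, -1).

(-4, 12, -1)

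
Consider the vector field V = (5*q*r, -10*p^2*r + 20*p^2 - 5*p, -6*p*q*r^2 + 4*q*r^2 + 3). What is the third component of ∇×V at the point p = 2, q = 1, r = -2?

165

(∇×V)_3 = ∂V₂/∂p − ∂V₁/∂q
= -20*p*r + 40*p - 5 − (5*r)
= -20*p*r + 40*p - 5*r - 5
At (2, 1, -2): 165.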